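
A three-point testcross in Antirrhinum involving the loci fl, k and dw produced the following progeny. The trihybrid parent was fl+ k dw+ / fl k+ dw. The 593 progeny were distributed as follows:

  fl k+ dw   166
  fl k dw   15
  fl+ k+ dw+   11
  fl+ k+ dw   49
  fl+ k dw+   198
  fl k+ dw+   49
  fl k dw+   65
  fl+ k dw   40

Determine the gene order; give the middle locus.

The two rarest classes, fl+ k+ dw+ and fl k dw, are the double crossovers. Comparing them with the parentals, only the k allele has switched, so k is the middle locus and the order is fl – k – dw.

k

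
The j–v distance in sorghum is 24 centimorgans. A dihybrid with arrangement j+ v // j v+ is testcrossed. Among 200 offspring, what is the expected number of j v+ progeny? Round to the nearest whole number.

76

A map distance of 24 centimorgans corresponds to a recombination frequency of 0.240.
The F1 is j+ v / j v+, so j v+ is a parental gamete class with expected frequency (1 − r)/2 = 0.760/2 = 0.3800.
Expected number = 0.3800 × 200 = 76.00 ≈ 76.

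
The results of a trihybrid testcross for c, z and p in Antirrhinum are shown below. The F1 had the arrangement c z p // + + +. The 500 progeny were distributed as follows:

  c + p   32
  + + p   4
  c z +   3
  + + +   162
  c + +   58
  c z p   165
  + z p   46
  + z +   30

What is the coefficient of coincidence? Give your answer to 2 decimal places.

0.46

The two rarest classes, c z + and + + p, are the double crossovers. Comparing them with the parentals, only the p allele has switched, so p is the middle locus and the order is z – p – c.
z–p: (62 + 7)/500 = 0.1380; p–c: (104 + 7)/500 = 0.2220.
Expected DCO frequency = 0.1380 × 0.2220 ≈ 0.03064; observed = 7/500 ≈ 0.01400.
Coefficient of coincidence = 0.01400/0.03064 ≈ 0.46.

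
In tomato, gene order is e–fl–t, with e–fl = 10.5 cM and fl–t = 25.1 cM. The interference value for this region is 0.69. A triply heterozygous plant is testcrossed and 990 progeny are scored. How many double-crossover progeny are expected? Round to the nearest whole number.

Map distances give recombination frequencies of 0.105 and 0.251 for the two intervals.
With interference 0.69 (so coincidence = 0.31), expected double-crossover frequency = 0.105 × 0.251 × 0.31 = 0.00817.
Expected number = 0.00817 × 990 = 8.09 ≈ 8.

8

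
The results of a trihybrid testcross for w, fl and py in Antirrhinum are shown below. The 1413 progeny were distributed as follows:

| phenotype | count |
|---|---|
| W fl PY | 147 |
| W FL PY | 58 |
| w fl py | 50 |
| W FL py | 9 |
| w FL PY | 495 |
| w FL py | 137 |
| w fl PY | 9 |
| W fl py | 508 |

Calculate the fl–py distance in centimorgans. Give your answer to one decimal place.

21.4 centimorgans

The two most frequent reciprocal classes, w FL PY and W fl py, are the parental types, so the F1 was w FL PY / W fl py.
The two rarest classes, w fl PY and W FL py, are the double crossovers. Comparing them with the parentals, only the fl allele has switched, so fl is the middle locus and the order is py – fl – w.
Crossovers in the py–fl interval produce the single-crossover classes w FL py and W fl PY (137 + 147 = 284) plus the double crossovers (18).
RF(py–fl) = (284 + 18) / 1413 = 302/1413 = 0.2137 → 21.4 centimorgans.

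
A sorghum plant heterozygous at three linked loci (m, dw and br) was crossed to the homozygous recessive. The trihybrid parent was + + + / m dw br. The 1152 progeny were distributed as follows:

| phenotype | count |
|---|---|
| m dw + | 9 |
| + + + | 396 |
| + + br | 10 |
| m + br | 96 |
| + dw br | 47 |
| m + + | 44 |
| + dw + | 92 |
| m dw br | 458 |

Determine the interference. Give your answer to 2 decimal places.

The two rarest classes, + + br and m dw +, are the double crossovers. Comparing them with the parentals, only the br allele has switched, so br is the middle locus and the order is m – br – dw.
m–br: (91 + 19)/1152 = 0.0955; br–dw: (188 + 19)/1152 = 0.1797.
Expected DCO frequency = 0.0955 × 0.1797 ≈ 0.01716; observed = 19/1152 ≈ 0.01649.
Coefficient of coincidence = 0.01649/0.01716 ≈ 0.96; interference = 1 − 0.96 = 0.04.

0.04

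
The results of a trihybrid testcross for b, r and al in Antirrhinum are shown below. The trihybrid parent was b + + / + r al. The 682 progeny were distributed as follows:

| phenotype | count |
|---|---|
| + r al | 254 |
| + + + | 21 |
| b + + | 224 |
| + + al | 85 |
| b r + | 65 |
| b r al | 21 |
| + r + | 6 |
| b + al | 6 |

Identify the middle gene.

al

The two rarest classes, b + al and + r +, are the double crossovers. Comparing them with the parentals, only the al allele has switched, so al is the middle locus and the order is r – al – b.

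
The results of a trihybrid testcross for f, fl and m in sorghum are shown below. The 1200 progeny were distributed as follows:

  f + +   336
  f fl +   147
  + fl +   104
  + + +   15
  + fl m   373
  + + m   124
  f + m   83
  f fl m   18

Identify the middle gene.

The two most frequent reciprocal classes, + fl m and f + +, are the parental types, so the F1 was + fl m / f + +.
The two rarest classes, f fl m and + + +, are the double crossovers. Comparing them with the parentals, only the f allele has switched, so f is the middle locus and the order is fl – f – m.

f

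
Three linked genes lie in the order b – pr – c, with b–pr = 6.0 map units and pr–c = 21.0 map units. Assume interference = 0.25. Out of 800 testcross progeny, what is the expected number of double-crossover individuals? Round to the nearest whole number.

Map distances give recombination frequencies of 0.060 and 0.210 for the two intervals.
With interference 0.25 (so coincidence = 0.75), expected double-crossover frequency = 0.060 × 0.210 × 0.75 = 0.00945.
Expected number = 0.00945 × 800 = 7.56 ≈ 8.

8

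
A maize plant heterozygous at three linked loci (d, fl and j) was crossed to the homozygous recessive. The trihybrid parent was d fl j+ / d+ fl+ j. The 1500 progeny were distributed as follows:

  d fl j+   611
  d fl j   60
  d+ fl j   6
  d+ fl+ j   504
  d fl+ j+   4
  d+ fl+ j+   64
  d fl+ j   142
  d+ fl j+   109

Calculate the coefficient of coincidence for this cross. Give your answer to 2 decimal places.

0.43

The two rarest classes, d fl+ j+ and d+ fl j, are the double crossovers. Comparing them with the parentals, only the fl allele has switched, so fl is the middle locus and the order is j – fl – d.
j–fl: (124 + 10)/1500 = 0.0893; fl–d: (251 + 10)/1500 = 0.1740.
Expected DCO frequency = 0.0893 × 0.1740 ≈ 0.01554; observed = 10/1500 ≈ 0.00667.
Coefficient of coincidence = 0.00667/0.01554 ≈ 0.43.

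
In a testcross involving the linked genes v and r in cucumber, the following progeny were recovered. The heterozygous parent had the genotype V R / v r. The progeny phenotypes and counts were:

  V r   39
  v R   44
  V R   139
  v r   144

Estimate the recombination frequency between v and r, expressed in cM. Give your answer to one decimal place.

22.7 cM

The recombinant classes are V r and v R: 39 + 44 = 83.
Recombination frequency = 83/366 = 0.2268 ≈ 22.7%, i.e. 22.7 cM.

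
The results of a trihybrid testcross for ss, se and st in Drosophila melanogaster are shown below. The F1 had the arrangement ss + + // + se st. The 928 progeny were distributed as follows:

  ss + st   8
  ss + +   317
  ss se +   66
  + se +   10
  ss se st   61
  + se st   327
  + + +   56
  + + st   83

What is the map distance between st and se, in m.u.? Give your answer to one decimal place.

The two rarest classes, ss + st and + se +, are the double crossovers. Comparing them with the parentals, only the st allele has switched, so st is the middle locus and the order is ss – st – se.
Crossovers in the st–se interval produce the single-crossover classes ss se + and + + st (66 + 83 = 149) plus the double crossovers (18).
RF(st–se) = (149 + 18) / 928 = 167/928 = 0.1800 → 18.0 m.u.

18.0 m.u.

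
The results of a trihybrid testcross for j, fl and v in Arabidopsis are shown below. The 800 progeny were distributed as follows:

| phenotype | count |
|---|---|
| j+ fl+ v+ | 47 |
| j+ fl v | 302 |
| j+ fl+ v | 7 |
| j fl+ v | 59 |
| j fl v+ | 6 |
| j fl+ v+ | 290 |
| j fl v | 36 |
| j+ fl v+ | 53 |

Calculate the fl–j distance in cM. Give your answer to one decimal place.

12.0 cM

The two most frequent reciprocal classes, j+ fl v and j fl+ v+, are the parental types, so the F1 was j+ fl v / j fl+ v+.
The two rarest classes, j+ fl+ v and j fl v+, are the double crossovers. Comparing them with the parentals, only the fl allele has switched, so fl is the middle locus and the order is j – fl – v.
Crossovers in the j–fl interval produce the single-crossover classes j fl v and j+ fl+ v+ (36 + 47 = 83) plus the double crossovers (13).
RF(j–fl) = (83 + 13) / 800 = 96/800 = 0.1200 → 12.0 cM.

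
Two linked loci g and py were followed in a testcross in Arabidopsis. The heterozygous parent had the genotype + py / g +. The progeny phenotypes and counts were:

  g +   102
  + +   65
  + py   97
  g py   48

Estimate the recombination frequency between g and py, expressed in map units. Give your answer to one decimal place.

36.2 map units

The recombinant classes are + + and g py: 65 + 48 = 113.
Recombination frequency = 113/312 = 0.3622 ≈ 36.2%, i.e. 36.2 map units.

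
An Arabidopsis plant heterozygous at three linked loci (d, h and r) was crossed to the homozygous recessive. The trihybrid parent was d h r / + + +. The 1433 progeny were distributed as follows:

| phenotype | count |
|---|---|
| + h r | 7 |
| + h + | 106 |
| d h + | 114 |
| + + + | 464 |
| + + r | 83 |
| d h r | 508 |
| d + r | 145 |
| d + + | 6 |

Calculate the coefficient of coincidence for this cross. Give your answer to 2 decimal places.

0.34

The two rarest classes, + h r and d + +, are the double crossovers. Comparing them with the parentals, only the d allele has switched, so d is the middle locus and the order is r – d – h.
r–d: (197 + 13)/1433 = 0.1465; d–h: (251 + 13)/1433 = 0.1842.
Expected DCO frequency = 0.1465 × 0.1842 ≈ 0.02699; observed = 13/1433 ≈ 0.00907.
Coefficient of coincidence = 0.00907/0.02699 ≈ 0.34.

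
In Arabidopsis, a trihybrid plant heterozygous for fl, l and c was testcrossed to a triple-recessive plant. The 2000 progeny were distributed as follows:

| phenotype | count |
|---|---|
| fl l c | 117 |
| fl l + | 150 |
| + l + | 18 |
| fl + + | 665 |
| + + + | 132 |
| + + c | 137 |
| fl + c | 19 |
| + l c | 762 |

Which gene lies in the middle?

The two most frequent reciprocal classes, fl + + and + l c, are the parental types, so the F1 was fl + + / + l c.
The two rarest classes, fl + c and + l +, are the double crossovers. Comparing them with the parentals, only the c allele has switched, so c is the middle locus and the order is fl – c – l.

c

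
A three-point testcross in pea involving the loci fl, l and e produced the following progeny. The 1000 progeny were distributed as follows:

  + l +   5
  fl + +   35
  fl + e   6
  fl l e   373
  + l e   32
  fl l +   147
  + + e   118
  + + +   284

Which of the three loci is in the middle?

The two most frequent reciprocal classes, + + + and fl l e, are the parental types, so the F1 was + + + / fl l e.
The two rarest classes, + l + and fl + e, are the double crossovers. Comparing them with the parentals, only the l allele has switched, so l is the middle locus and the order is e – l – fl.

l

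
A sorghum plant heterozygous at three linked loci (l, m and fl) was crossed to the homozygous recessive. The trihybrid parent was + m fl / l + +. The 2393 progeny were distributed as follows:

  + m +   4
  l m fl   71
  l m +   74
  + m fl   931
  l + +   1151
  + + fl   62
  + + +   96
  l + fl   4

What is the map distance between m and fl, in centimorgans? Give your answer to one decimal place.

The two rarest classes, + m + and l + fl, are the double crossovers. Comparing them with the parentals, only the fl allele has switched, so fl is the middle locus and the order is l – fl – m.
Crossovers in the fl–m interval produce the single-crossover classes + + fl and l m + (62 + 74 = 136) plus the double crossovers (8).
RF(fl–m) = (136 + 8) / 2393 = 144/2393 = 0.0602 → 6.0 centimorgans.

6.0 centimorgans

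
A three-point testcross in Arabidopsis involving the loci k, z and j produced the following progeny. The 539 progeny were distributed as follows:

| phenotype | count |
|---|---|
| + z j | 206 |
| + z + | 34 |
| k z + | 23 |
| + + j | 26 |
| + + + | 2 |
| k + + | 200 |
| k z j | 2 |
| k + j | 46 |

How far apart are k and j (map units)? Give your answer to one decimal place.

15.6 map units

The two most frequent reciprocal classes, + z j and k + +, are the parental types, so the F1 was + z j / k + +.
The two rarest classes, k z j and + + +, are the double crossovers. Comparing them with the parentals, only the k allele has switched, so k is the middle locus and the order is j – k – z.
Crossovers in the j–k interval produce the single-crossover classes + z + and k + j (34 + 46 = 80) plus the double crossovers (4).
RF(j–k) = (80 + 4) / 539 = 84/539 = 0.1558 → 15.6 map units.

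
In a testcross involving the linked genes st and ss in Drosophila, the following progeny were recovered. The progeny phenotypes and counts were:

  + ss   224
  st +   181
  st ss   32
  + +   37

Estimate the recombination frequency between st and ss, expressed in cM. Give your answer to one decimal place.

14.6 cM

The two most frequent classes, + ss (224) and st + (181), are the parental types, so the F1 was + ss / st +.
The recombinant classes are + + and st ss: 37 + 32 = 69.
Recombination frequency = 69/474 = 0.1456 ≈ 14.6%, i.e. 14.6 cM.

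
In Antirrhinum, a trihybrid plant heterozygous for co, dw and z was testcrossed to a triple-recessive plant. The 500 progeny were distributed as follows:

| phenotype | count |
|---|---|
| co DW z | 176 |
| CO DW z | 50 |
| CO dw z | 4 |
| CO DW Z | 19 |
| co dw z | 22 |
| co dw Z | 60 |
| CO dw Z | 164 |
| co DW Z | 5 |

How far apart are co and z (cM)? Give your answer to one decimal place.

The two most frequent reciprocal classes, CO dw Z and co DW z, are the parental types, so the F1 was CO dw Z / co DW z.
The two rarest classes, CO dw z and co DW Z, are the double crossovers. Comparing them with the parentals, only the z allele has switched, so z is the middle locus and the order is dw – z – co.
Crossovers in the z–co interval produce the single-crossover classes co dw Z and CO DW z (60 + 50 = 110) plus the double crossovers (9).
RF(z–co) = (110 + 9) / 500 = 119/500 = 0.2380 → 23.8 cM.

23.8 cM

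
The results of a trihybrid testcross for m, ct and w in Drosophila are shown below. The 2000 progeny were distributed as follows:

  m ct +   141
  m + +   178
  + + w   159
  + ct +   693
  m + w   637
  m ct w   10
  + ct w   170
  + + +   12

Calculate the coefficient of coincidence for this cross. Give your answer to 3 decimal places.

The two most frequent reciprocal classes, m + w and + ct +, are the parental types, so the F1 was m + w / + ct +.
The two rarest classes, m ct w and + + +, are the double crossovers. Comparing them with the parentals, only the ct allele has switched, so ct is the middle locus and the order is m – ct – w.
m–ct: (300 + 22)/2000 = 0.1610; ct–w: (348 + 22)/2000 = 0.1850.
Expected DCO frequency = 0.1610 × 0.1850 ≈ 0.02978; observed = 22/2000 ≈ 0.01100.
Coefficient of coincidence = 0.01100/0.02978 ≈ 0.369.

0.369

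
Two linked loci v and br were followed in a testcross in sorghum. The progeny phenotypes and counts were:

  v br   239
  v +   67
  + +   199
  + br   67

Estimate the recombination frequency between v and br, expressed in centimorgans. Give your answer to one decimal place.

The two most frequent classes, + + (199) and v br (239), are the parental types, so the F1 was + + / v br.
The recombinant classes are + br and v +: 67 + 67 = 134.
Recombination frequency = 134/572 = 0.2343 ≈ 23.4%, i.e. 23.4 centimorgans.

23.4 centimorgans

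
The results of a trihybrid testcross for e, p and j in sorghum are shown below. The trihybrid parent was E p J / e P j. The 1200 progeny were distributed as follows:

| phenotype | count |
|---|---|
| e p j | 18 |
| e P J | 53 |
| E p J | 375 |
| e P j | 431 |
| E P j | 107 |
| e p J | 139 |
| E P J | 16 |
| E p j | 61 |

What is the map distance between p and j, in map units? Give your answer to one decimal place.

The two rarest classes, E P J and e p j, are the double crossovers. Comparing them with the parentals, only the p allele has switched, so p is the middle locus and the order is e – p – j.
Crossovers in the p–j interval produce the single-crossover classes E p j and e P J (61 + 53 = 114) plus the double crossovers (34).
RF(p–j) = (114 + 34) / 1200 = 148/1200 = 0.1233 → 12.3 map units.

12.3 map units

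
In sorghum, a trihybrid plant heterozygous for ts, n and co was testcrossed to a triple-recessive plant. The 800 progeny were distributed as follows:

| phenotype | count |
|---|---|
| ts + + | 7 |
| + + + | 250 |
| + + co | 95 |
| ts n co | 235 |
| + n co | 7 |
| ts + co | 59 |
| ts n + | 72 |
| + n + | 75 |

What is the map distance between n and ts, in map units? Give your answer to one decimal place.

18.5 map units

The two most frequent reciprocal classes, ts n co and + + +, are the parental types, so the F1 was ts n co / + + +.
The two rarest classes, + n co and ts + +, are the double crossovers. Comparing them with the parentals, only the ts allele has switched, so ts is the middle locus and the order is n – ts – co.
Crossovers in the n–ts interval produce the single-crossover classes ts + co and + n + (59 + 75 = 134) plus the double crossovers (14).
RF(n–ts) = (134 + 14) / 800 = 148/800 = 0.1850 → 18.5 map units.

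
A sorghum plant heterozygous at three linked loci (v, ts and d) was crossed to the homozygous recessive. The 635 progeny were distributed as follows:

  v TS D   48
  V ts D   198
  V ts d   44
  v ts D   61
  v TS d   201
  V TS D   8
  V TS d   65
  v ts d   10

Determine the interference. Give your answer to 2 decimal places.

0.28

The two most frequent reciprocal classes, V ts D and v TS d, are the parental types, so the F1 was V ts D / v TS d.
The two rarest classes, V TS D and v ts d, are the double crossovers. Comparing them with the parentals, only the ts allele has switched, so ts is the middle locus and the order is v – ts – d.
v–ts: (126 + 18)/635 = 0.2268; ts–d: (92 + 18)/635 = 0.1732.
Expected DCO frequency = 0.2268 × 0.1732 ≈ 0.03928; observed = 18/635 ≈ 0.02835.
Coefficient of coincidence = 0.02835/0.03928 ≈ 0.72; interference = 1 − 0.72 = 0.28.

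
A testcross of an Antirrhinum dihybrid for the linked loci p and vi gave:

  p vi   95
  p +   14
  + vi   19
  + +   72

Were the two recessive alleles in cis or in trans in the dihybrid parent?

cis

The two most frequent classes are + + (72) and p vi (95); these are the parental (non-recombinant) types.
So the F1 carried + + on one chromosome and p vi on the other — the recessive alleles are on the same chromosome (cis / coupling).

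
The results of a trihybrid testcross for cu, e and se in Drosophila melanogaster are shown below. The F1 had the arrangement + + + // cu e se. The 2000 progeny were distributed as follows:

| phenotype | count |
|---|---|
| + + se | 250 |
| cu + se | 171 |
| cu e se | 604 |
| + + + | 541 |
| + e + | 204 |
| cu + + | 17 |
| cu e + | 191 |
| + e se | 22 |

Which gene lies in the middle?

The two rarest classes, cu + + and + e se, are the double crossovers. Comparing them with the parentals, only the cu allele has switched, so cu is the middle locus and the order is se – cu – e.

cu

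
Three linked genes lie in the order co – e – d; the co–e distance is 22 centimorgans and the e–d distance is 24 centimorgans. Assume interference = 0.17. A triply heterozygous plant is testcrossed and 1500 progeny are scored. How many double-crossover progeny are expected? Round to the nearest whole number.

66

Map distances give recombination frequencies of 0.220 and 0.240 for the two intervals.
With interference 0.17 (so coincidence = 0.83), expected double-crossover frequency = 0.220 × 0.240 × 0.83 = 0.04382.
Expected number = 0.04382 × 1500 = 65.74 ≈ 66.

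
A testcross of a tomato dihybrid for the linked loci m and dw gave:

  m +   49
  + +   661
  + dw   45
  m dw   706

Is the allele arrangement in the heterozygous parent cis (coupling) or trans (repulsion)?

cis

The two most frequent classes are + + (661) and m dw (706); these are the parental (non-recombinant) types.
So the F1 carried + + on one chromosome and m dw on the other — the recessive alleles are on the same chromosome (cis / coupling).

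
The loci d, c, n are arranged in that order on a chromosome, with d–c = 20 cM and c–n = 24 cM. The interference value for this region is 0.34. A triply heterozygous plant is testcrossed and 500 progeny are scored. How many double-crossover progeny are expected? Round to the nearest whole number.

Map distances give recombination frequencies of 0.200 and 0.240 for the two intervals.
With interference 0.34 (so coincidence = 0.66), expected double-crossover frequency = 0.200 × 0.240 × 0.66 = 0.03168.
Expected number = 0.03168 × 500 = 15.84 ≈ 16.

16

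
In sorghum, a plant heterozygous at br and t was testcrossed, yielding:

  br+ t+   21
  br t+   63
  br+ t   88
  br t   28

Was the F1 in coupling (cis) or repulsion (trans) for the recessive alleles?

The two most frequent classes are br+ t (88) and br t+ (63); these are the parental (non-recombinant) types.
So the F1 carried br+ t on one chromosome and br t+ on the other — the recessive alleles are on opposite chromosomes (trans / repulsion).

trans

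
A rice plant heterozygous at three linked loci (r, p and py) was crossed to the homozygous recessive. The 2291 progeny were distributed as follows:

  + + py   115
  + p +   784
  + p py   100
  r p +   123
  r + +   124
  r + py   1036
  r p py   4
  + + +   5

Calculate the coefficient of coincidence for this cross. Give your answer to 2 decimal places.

0.36

The two most frequent reciprocal classes, r + py and + p +, are the parental types, so the F1 was r + py / + p +.
The two rarest classes, r p py and + + +, are the double crossovers. Comparing them with the parentals, only the p allele has switched, so p is the middle locus and the order is r – p – py.
r–p: (238 + 9)/2291 = 0.1078; p–py: (224 + 9)/2291 = 0.1017.
Expected DCO frequency = 0.1078 × 0.1017 ≈ 0.01096; observed = 9/2291 ≈ 0.00393.
Coefficient of coincidence = 0.00393/0.01096 ≈ 0.36.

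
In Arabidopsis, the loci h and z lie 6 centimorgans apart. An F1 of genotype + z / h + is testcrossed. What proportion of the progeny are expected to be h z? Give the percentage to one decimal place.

A map distance of 6 centimorgans corresponds to a recombination frequency of 0.060.
The F1 is + z / h +, so h z is a recombinant gamete class with expected frequency r/2 = 0.060/2 = 0.0300.
That is 0.0300 = 3.0% of the progeny.

3.0%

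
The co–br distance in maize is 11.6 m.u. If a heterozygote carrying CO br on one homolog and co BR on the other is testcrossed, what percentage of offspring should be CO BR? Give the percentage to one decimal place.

5.8%

A map distance of 11.6 m.u. corresponds to a recombination frequency of 0.116.
The F1 is CO br / co BR, so CO BR is a recombinant gamete class with expected frequency r/2 = 0.116/2 = 0.0580.
That is 0.0580 = 5.8% of the progeny.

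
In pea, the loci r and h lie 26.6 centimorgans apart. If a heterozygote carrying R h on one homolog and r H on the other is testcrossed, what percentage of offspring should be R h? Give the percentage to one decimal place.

A map distance of 26.6 centimorgans corresponds to a recombination frequency of 0.266.
The F1 is R h / r H, so R h is a parental gamete class with expected frequency (1 − r)/2 = 0.734/2 = 0.3670.
That is 0.3670 = 36.7% of the progeny.

36.7%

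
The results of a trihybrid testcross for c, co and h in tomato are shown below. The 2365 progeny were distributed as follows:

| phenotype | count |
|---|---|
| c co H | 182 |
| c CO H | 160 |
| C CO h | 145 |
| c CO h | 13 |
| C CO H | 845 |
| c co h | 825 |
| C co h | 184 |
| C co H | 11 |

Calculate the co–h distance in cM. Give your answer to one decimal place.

The two most frequent reciprocal classes, c co h and C CO H, are the parental types, so the F1 was c co h / C CO H.
The two rarest classes, c CO h and C co H, are the double crossovers. Comparing them with the parentals, only the co allele has switched, so co is the middle locus and the order is h – co – c.
Crossovers in the h–co interval produce the single-crossover classes c co H and C CO h (182 + 145 = 327) plus the double crossovers (24).
RF(h–co) = (327 + 24) / 2365 = 351/2365 = 0.1484 → 14.8 cM.

14.8 cM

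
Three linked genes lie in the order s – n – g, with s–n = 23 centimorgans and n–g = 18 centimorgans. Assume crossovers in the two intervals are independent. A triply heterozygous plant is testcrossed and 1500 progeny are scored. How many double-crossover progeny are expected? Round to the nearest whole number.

Map distances give recombination frequencies of 0.230 and 0.180 for the two intervals.
With no interference, expected double-crossover frequency = 0.230 × 0.180 = 0.04140.
Expected number = 0.04140 × 1500 = 62.10 ≈ 62.

62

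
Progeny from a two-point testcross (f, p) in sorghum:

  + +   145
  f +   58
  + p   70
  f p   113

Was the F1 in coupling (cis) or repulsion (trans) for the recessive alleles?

The two most frequent classes are + + (145) and f p (113); these are the parental (non-recombinant) types.
So the F1 carried + + on one chromosome and f p on the other — the recessive alleles are on the same chromosome (cis / coupling).

cis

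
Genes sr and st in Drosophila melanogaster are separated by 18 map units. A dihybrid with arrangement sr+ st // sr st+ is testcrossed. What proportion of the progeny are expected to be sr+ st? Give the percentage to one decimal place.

A map distance of 18 map units corresponds to a recombination frequency of 0.180.
The F1 is sr+ st / sr st+, so sr+ st is a parental gamete class with expected frequency (1 − r)/2 = 0.820/2 = 0.4100.
That is 0.4100 = 41.0% of the progeny.

41.0%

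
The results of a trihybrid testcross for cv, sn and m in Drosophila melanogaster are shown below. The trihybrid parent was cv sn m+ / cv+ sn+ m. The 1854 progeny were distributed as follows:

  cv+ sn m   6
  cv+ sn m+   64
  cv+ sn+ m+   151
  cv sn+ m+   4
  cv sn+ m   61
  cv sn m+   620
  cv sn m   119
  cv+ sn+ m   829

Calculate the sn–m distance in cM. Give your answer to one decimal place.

The two rarest classes, cv sn+ m+ and cv+ sn m, are the double crossovers. Comparing them with the parentals, only the sn allele has switched, so sn is the middle locus and the order is cv – sn – m.
Crossovers in the sn–m interval produce the single-crossover classes cv sn m and cv+ sn+ m+ (119 + 151 = 270) plus the double crossovers (10).
RF(sn–m) = (270 + 10) / 1854 = 280/1854 = 0.1510 → 15.1 cM.

15.1 cM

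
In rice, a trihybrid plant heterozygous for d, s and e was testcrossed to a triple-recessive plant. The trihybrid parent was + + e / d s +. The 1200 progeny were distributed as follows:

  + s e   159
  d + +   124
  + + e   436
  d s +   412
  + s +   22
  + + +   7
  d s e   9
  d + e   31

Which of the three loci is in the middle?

The two rarest classes, + + + and d s e, are the double crossovers. Comparing them with the parentals, only the e allele has switched, so e is the middle locus and the order is d – e – s.

e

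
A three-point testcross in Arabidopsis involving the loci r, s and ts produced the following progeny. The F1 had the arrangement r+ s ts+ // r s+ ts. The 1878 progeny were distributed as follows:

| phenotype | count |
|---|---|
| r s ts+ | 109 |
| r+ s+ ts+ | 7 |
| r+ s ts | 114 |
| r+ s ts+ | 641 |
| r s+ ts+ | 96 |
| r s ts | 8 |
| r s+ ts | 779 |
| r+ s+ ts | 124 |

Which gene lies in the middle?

s

The two rarest classes, r+ s+ ts+ and r s ts, are the double crossovers. Comparing them with the parentals, only the s allele has switched, so s is the middle locus and the order is ts – s – r.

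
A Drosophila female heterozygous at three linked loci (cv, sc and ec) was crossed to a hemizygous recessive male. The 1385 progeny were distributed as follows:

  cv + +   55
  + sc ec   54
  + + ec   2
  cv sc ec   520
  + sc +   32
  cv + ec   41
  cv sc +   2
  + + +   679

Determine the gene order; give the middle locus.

ec

The two most frequent reciprocal classes, + + + and cv sc ec, are the parental types, so the F1 was + + + / cv sc ec.
The two rarest classes, + + ec and cv sc +, are the double crossovers. Comparing them with the parentals, only the ec allele has switched, so ec is the middle locus and the order is sc – ec – cv.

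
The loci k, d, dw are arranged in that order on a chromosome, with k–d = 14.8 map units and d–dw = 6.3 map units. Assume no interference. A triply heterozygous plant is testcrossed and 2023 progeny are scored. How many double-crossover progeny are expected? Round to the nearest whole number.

19

Map distances give recombination frequencies of 0.148 and 0.063 for the two intervals.
With no interference, expected double-crossover frequency = 0.148 × 0.063 = 0.00932.
Expected number = 0.00932 × 2023 = 18.86 ≈ 19.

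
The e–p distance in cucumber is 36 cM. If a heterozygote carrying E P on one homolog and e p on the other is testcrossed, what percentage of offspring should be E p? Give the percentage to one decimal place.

18.0%

A map distance of 36 cM corresponds to a recombination frequency of 0.360.
The F1 is E P / e p, so E p is a recombinant gamete class with expected frequency r/2 = 0.360/2 = 0.1800.
That is 0.1800 = 18.0% of the progeny.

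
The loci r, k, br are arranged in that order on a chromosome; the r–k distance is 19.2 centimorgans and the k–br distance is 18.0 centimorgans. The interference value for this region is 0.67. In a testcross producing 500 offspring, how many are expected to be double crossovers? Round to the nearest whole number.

Map distances give recombination frequencies of 0.192 and 0.180 for the two intervals.
With interference 0.67 (so coincidence = 0.33), expected double-crossover frequency = 0.192 × 0.180 × 0.33 = 0.01140.
Expected number = 0.01140 × 500 = 5.70 ≈ 6.

6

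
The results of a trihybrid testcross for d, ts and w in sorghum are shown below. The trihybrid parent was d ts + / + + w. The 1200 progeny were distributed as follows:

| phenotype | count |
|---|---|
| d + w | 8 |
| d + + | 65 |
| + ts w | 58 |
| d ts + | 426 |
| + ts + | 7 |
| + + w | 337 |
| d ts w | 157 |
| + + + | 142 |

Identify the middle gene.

d

The two rarest classes, + ts + and d + w, are the double crossovers. Comparing them with the parentals, only the d allele has switched, so d is the middle locus and the order is w – d – ts.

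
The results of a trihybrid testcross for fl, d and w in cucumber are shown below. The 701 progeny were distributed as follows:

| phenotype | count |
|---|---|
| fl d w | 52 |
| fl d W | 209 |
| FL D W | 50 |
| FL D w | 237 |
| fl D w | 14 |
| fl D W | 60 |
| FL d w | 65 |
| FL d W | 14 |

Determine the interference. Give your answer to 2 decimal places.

0.01

The two most frequent reciprocal classes, FL D w and fl d W, are the parental types, so the F1 was FL D w / fl d W.
The two rarest classes, fl D w and FL d W, are the double crossovers. Comparing them with the parentals, only the fl allele has switched, so fl is the middle locus and the order is w – fl – d.
w–fl: (102 + 28)/701 = 0.1854; fl–d: (125 + 28)/701 = 0.2183.
Expected DCO frequency = 0.1854 × 0.2183 ≈ 0.04047; observed = 28/701 ≈ 0.03994.
Coefficient of coincidence = 0.03994/0.04047 ≈ 0.99; interference = 1 − 0.99 = 0.01.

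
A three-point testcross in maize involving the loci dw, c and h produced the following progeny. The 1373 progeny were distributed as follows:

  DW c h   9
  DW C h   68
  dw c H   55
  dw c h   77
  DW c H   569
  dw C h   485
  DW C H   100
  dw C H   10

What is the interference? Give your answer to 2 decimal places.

The two most frequent reciprocal classes, DW c H and dw C h, are the parental types, so the F1 was DW c H / dw C h.
The two rarest classes, DW c h and dw C H, are the double crossovers. Comparing them with the parentals, only the h allele has switched, so h is the middle locus and the order is c – h – dw.
c–h: (177 + 19)/1373 = 0.1428; h–dw: (123 + 19)/1373 = 0.1034.
Expected DCO frequency = 0.1428 × 0.1034 ≈ 0.01477; observed = 19/1373 ≈ 0.01384.
Coefficient of coincidence = 0.01384/0.01477 ≈ 0.94; interference = 1 − 0.94 = 0.06.

0.06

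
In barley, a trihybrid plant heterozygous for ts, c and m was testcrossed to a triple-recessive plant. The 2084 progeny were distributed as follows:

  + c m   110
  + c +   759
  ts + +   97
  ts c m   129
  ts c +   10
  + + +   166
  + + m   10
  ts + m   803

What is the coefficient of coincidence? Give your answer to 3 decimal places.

0.583

The two most frequent reciprocal classes, ts + m and + c +, are the parental types, so the F1 was ts + m / + c +.
The two rarest classes, + + m and ts c +, are the double crossovers. Comparing them with the parentals, only the ts allele has switched, so ts is the middle locus and the order is c – ts – m.
c–ts: (295 + 20)/2084 = 0.1512; ts–m: (207 + 20)/2084 = 0.1089.
Expected DCO frequency = 0.1512 × 0.1089 ≈ 0.01647; observed = 20/2084 ≈ 0.00960.
Coefficient of coincidence = 0.00960/0.01647 ≈ 0.583.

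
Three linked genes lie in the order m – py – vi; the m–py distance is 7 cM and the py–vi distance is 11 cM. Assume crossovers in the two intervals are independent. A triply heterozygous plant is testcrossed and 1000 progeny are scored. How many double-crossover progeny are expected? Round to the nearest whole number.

Map distances give recombination frequencies of 0.070 and 0.110 for the two intervals.
With no interference, expected double-crossover frequency = 0.070 × 0.110 = 0.00770.
Expected number = 0.00770 × 1000 = 7.70 ≈ 8.

8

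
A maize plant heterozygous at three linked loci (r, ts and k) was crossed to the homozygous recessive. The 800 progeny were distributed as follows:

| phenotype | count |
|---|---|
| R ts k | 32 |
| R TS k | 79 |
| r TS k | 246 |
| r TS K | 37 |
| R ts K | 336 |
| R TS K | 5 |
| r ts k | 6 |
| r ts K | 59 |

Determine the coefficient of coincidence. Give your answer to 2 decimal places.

The two most frequent reciprocal classes, r TS k and R ts K, are the parental types, so the F1 was r TS k / R ts K.
The two rarest classes, r ts k and R TS K, are the double crossovers. Comparing them with the parentals, only the ts allele has switched, so ts is the middle locus and the order is r – ts – k.
r–ts: (138 + 11)/800 = 0.1862; ts–k: (69 + 11)/800 = 0.1000.
Expected DCO frequency = 0.1862 × 0.1000 ≈ 0.01862; observed = 11/800 ≈ 0.01375.
Coefficient of coincidence = 0.01375/0.01862 ≈ 0.74.

0.74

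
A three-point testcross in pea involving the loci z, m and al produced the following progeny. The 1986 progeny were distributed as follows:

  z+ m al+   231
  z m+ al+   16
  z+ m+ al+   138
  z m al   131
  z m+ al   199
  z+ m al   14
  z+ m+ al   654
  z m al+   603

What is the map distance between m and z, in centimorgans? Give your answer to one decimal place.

23.2 centimorgans

The two most frequent reciprocal classes, z m al+ and z+ m+ al, are the parental types, so the F1 was z m al+ / z+ m+ al.
The two rarest classes, z m+ al+ and z+ m al, are the double crossovers. Comparing them with the parentals, only the m allele has switched, so m is the middle locus and the order is z – m – al.
Crossovers in the z–m interval produce the single-crossover classes z+ m al+ and z m+ al (231 + 199 = 430) plus the double crossovers (30).
RF(z–m) = (430 + 30) / 1986 = 460/1986 = 0.2316 → 23.2 centimorgans.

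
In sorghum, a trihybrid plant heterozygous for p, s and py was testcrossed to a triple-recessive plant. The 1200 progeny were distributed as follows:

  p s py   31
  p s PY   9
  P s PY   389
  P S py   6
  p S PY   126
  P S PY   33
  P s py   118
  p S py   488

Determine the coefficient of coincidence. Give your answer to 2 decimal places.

The two most frequent reciprocal classes, P s PY and p S py, are the parental types, so the F1 was P s PY / p S py.
The two rarest classes, p s PY and P S py, are the double crossovers. Comparing them with the parentals, only the p allele has switched, so p is the middle locus and the order is py – p – s.
py–p: (244 + 15)/1200 = 0.2158; p–s: (64 + 15)/1200 = 0.0658.
Expected DCO frequency = 0.2158 × 0.0658 ≈ 0.01420; observed = 15/1200 ≈ 0.01250.
Coefficient of coincidence = 0.01250/0.01420 ≈ 0.88.

0.88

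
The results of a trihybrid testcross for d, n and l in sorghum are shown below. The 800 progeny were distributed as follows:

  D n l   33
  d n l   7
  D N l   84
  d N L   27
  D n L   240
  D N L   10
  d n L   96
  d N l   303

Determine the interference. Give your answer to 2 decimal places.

The two most frequent reciprocal classes, d N l and D n L, are the parental types, so the F1 was d N l / D n L.
The two rarest classes, d n l and D N L, are the double crossovers. Comparing them with the parentals, only the n allele has switched, so n is the middle locus and the order is d – n – l.
d–n: (180 + 17)/800 = 0.2462; n–l: (60 + 17)/800 = 0.0963.
Expected DCO frequency = 0.2462 × 0.0963 ≈ 0.02371; observed = 17/800 ≈ 0.02125.
Coefficient of coincidence = 0.02125/0.02371 ≈ 0.90; interference = 1 − 0.90 = 0.10.

0.10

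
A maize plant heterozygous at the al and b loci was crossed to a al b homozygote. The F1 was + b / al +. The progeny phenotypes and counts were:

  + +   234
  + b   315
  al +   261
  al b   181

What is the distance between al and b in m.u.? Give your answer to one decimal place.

The recombinant classes are + + and al b: 234 + 181 = 415.
Recombination frequency = 415/991 = 0.4188 ≈ 41.9%, i.e. 41.9 m.u.

41.9 m.u.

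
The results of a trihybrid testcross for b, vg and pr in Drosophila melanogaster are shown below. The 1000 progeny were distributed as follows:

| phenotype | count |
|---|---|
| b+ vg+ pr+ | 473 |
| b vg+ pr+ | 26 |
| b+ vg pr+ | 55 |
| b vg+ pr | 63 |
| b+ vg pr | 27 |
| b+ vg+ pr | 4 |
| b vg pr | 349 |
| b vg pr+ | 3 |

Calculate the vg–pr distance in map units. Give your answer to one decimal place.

The two most frequent reciprocal classes, b vg pr and b+ vg+ pr+, are the parental types, so the F1 was b vg pr / b+ vg+ pr+.
The two rarest classes, b vg pr+ and b+ vg+ pr, are the double crossovers. Comparing them with the parentals, only the pr allele has switched, so pr is the middle locus and the order is b – pr – vg.
Crossovers in the pr–vg interval produce the single-crossover classes b vg+ pr and b+ vg pr+ (63 + 55 = 118) plus the double crossovers (7).
RF(pr–vg) = (118 + 7) / 1000 = 125/1000 = 0.1250 → 12.5 map units.

12.5 map units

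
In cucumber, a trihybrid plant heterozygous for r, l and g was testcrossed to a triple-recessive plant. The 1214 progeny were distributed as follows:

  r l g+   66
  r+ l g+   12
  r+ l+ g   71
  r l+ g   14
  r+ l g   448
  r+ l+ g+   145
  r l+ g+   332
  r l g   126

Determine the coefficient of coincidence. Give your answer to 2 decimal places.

0.65

The two most frequent reciprocal classes, r+ l g and r l+ g+, are the parental types, so the F1 was r+ l g / r l+ g+.
The two rarest classes, r+ l g+ and r l+ g, are the double crossovers. Comparing them with the parentals, only the g allele has switched, so g is the middle locus and the order is r – g – l.
r–g: (271 + 26)/1214 = 0.2446; g–l: (137 + 26)/1214 = 0.1343.
Expected DCO frequency = 0.2446 × 0.1343 ≈ 0.03285; observed = 26/1214 ≈ 0.02142.
Coefficient of coincidence = 0.02142/0.03285 ≈ 0.65.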